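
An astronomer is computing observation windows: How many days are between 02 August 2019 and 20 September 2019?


Start date: 2019-08-02
End date: 2019-09-20
Aug 2019: +30 days
Sep 2019: +19 days
Total: 49 days

49


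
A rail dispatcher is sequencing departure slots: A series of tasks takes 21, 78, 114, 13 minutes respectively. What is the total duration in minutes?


Durations: 21, 78, 114, 13
Running sum: 21
+ 78 = 99
+ 114 = 213
+ 13 = 226
Total duration: 226 minutes
That is 3 hours and 46 minutes

226


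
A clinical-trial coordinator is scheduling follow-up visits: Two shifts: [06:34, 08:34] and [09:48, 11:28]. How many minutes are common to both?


Interval A: [394, 514] minutes from midnight
Interval B: [588, 688] minutes from midnight
Overlap start = max(394, 588) = 588
Overlap end = min(514, 688) = 514
End <= start, so the intervals do not overlap: 0 minutes

0


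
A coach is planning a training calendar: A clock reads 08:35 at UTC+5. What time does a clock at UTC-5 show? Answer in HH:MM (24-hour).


Local time: 08:35 at UTC+5 (offset 5h)
Target zone: UTC-5 (offset -5h)
Difference: -5 - (5) = -10 hours
Calculation: 8 + (-10) = -2
Wraparound: (-2) mod 24 = 22
Result: 22:35

22:35


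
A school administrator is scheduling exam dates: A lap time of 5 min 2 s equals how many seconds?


Minutes: 5
Seconds: 2
Convert minutes to seconds: 5 x 60 = 300
Add remaining seconds: 300 + 2 = 302

302


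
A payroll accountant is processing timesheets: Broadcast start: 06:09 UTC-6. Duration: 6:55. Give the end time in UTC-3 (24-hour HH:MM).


Start: 06:09 in UTC-6
Step 1 - add duration:
  minutes: 9 + 55 = 64 (carry 1h)
  hours: 6 + 6 + 1 = 13
  end in UTC-6: 13:04
Step 2 - convert UTC-6 -> UTC-3:
  offset difference: -3 - (-6) = 3 hours
  13 + (3) = 16 -> mod 24 = 16
Result: 16:04 in UTC-3

16:04


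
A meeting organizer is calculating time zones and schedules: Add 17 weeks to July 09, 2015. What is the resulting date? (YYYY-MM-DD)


Start: 2015-07-09
Weeks to add: 17
Convert to days: 17 x 7 = 119 days
Add 119 days to 2015-07-09
Result: 2015-11-05

2015-11-05


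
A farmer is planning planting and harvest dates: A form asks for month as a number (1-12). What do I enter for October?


Calendar month order:
9. September
10. October <--
11. November
October is month number 10

10


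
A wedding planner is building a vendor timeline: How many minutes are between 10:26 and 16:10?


Start time: 10:26 = 626 minutes from midnight
End time: 16:10 = 970 minutes from midnight
Difference: 970 - 626 = 344 minutes
That is 5 hours and 44 minutes

344


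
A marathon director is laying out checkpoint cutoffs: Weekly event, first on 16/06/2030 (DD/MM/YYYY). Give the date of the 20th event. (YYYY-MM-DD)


First occurrence: 2030-06-16 (occurrence 1)
Each occurrence is 7 days after the previous.
Occurrence 20 is 19 weeks after the first.
19 weeks = 133 days
2030-06-16 + 133 days = 2030-10-27

2030-10-27


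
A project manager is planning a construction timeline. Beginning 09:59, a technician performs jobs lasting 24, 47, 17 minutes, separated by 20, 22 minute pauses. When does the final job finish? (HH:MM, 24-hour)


Start: 09:59 = 599 min from midnight
  after task 1 (24 min): 10:23
  after break (20 min): 10:43
  after task 2 (47 min): 11:30
  after break (22 min): 11:52
  after task 3 (17 min): 12:09
Total elapsed: 130 minutes
End time: 12:09

12:09


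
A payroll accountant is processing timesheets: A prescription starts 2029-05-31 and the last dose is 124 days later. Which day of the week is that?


Start: 2029-05-31 (Thursday)
Step 1 - find target date: add 124 days
  2029-05-31 + 124 days = 2029-10-02
Step 2 - day of week:
  124 mod 7 = 5
  Thursday + 5 days -> Tuesday
Result: Tuesday (2029-10-02)

Tuesday


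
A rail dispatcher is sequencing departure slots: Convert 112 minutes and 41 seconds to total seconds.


Minutes: 112
Extra seconds: 41
Seconds per minute: 60
Minutes to seconds: 112 x 60 = 6720
Total: 6720 + 41 = 6761

6761


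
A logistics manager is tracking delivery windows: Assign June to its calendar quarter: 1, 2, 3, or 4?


Month: June (month 6)
Q1: January-March (months 1-3)
Q2: April-June (months 4-6)
Q3: July-September (months 7-9)
Q4: October-December (months 10-12)
Month 6 falls in Q2

2


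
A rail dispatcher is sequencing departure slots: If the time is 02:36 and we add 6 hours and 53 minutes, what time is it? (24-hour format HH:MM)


Start time: 02:36
Adding: 6 hours 53 minutes
Minutes: 36 + 53 = 89
Minute overflow: 89 >= 60, so carry 1 hour, minutes = 29
Hours: 2 + 6 + 1 = 9
Result: 09:29

09:29


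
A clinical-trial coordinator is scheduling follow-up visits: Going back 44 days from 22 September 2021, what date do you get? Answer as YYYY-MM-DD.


Start: 2021-09-22
Subtracting 44 days
Days already passed in September: 22
After going back through September: 22 more days to subtract
August 2021 has 31 days, need 22
Result: 2021-08-09

2021-08-09


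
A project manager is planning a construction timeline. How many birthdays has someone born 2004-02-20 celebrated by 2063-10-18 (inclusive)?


Birth: 2004-02-20
Reference: 2063-10-18
Year difference: 2063 - 2004 = 59
Has birthday (02-20) occurred by 10-18? Yes
Age in full years: 59

59


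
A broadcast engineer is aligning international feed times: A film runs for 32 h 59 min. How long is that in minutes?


Hours: 32
Minutes: 59
Convert hours to minutes: 32 x 60 = 1920
Add remaining minutes: 1920 + 59 = 1979

1979


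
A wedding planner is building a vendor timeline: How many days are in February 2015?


Month: February
Year: 2015
2015 is not a leap year
February has 28 days
Total: 28 days

28


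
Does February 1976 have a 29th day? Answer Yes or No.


Year: 1976
Divisible by 4? 1976 / 4 = 494.0 -> Yes
Divisible by 100? 1976 / 100 = 19.76 -> No
Divisible by 4 but not 100, so it IS a leap year

Yes


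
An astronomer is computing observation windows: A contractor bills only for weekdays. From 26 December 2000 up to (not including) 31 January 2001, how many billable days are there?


Start: 2000-12-26 (Tuesday)
End (exclusive): 2001-01-31 (Wednesday)
Total calendar days: 36
Full weeks: 36 // 7 = 5 -> 25 weekdays
Remaining 1 days starting on Tuesday:
  Tue(w) -> 1 weekdays
Total business days: 25 + 1 = 26

26


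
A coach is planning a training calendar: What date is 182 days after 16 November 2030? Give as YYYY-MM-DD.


Start: 2030-11-16
Adding 182 days
Days remaining in November: 14
After November: 168 days still to add
December 2030: 31 days, 137 remaining
January 2031: 31 days, 106 remaining
February 2031: 28 days, 78 remaining
March 2031: 31 days, 47 remaining
Result: 2031-05-17

2031-05-17


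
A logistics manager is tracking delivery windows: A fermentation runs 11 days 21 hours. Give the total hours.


Days: 11
Extra hours: 21
Hours per day: 24
Days to hours: 11 x 24 = 264
Total: 264 + 21 = 285

285


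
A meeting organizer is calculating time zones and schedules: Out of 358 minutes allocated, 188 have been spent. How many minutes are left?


Total budget: 358 minutes
Time used: 188 minutes
Remaining: 358 - 188 = 170 minutes
Percent used: 52.5%
Percent remaining: 47.5%

170


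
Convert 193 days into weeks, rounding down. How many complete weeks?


Total days: 193
Days per week: 7
Division: 193 / 7 = 27 remainder 4
Complete weeks: 27
Remaining days: 4

27


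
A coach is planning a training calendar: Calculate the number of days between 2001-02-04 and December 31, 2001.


Start: February 04, 2001
End: December 31, 2001
Days left in February: 24
March: 31
April: 30
May: 31
June: 30
... plus remaining months
Sum of remaining months: 306
Total: 24 + 306 = 330

330


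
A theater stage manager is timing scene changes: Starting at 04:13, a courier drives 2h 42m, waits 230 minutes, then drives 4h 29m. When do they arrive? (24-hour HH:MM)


Depart: 04:13
Leg 1: +162 min -> 06:55
Layover: +230 min -> 10:45
Leg 2: +269 min -> 15:14
Total travel: 661 minutes = 11h 1m
Arrival: 15:14

15:14


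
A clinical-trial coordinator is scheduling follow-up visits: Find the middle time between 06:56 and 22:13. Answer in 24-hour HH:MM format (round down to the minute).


Start time: 06:56 = 416 minutes from midnight
End time: 22:13 = 1333 minutes from midnight
Sum: 416 + 1333 = 1749
Midpoint: 1749 / 2 = 874 minutes
Convert: 874 / 60 = 14 hours, 34 minutes
Result: 14:34

14:34


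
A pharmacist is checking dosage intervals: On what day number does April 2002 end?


Month: April
Year: 2002
April is a 30-day month
Total: 30 days

30


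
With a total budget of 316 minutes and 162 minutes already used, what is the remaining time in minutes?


Total budget: 316 minutes
Time used: 162 minutes
Remaining: 316 - 162 = 154 minutes
Percent used: 51.3%
Percent remaining: 48.7%

154


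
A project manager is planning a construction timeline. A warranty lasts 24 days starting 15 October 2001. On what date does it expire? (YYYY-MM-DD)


Start: 2001-10-15
Adding 24 days
Days remaining in October: 16
After October: 8 days still to add
November 2001 has 30 days, need 8
Result: 2001-11-08

2001-11-08


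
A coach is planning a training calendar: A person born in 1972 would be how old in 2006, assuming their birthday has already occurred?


Birth year: 1972
Current year: 2006
Age = current year - birth year
Age = 2006 - 1972 = 34

34


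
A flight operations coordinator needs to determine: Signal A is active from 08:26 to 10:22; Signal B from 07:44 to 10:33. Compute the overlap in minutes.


Interval A: [506, 622] minutes from midnight
Interval B: [464, 633] minutes from midnight
Overlap start = max(506, 464) = 506
Overlap end = min(622, 633) = 622
Overlap = 622 - 506 = 116 minutes

116


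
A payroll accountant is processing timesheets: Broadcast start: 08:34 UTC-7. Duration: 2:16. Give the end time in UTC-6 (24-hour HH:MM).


Start: 08:34 in UTC-7
Step 1 - add duration:
  minutes: 34 + 16 = 50
  hours: 8 + 2 + 0 = 10
  end in UTC-7: 10:50
Step 2 - convert UTC-7 -> UTC-6:
  offset difference: -6 - (-7) = 1 hours
  10 + (1) = 11 -> mod 24 = 11
Result: 11:50 in UTC-6

11:50


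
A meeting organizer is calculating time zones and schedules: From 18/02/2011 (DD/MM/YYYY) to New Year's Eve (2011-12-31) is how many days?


Start: February 18, 2011
End: December 31, 2011
Days left in February: 10
March: 31
April: 30
May: 31
June: 30
... plus remaining months
Sum of remaining months: 306
Total: 10 + 306 = 316

316


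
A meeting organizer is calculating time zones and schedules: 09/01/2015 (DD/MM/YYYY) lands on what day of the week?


Date: 2015-01-09
January 1, 2015 is a Thursday
Day of year: 9
Offset from Jan 1: 8 days
8 mod 7 = 1
Result: Friday

Friday


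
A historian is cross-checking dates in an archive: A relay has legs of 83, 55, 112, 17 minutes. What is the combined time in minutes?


Durations: 83, 55, 112, 17
Running sum: 83
+ 55 = 138
+ 112 = 250
+ 17 = 267
Total duration: 267 minutes
That is 4 hours and 27 minutes

267


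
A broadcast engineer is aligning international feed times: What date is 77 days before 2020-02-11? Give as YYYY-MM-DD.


Start: 2020-02-11
Subtracting 77 days
Days already passed in February: 11
After going back through February: 66 more days to subtract
January 2020: 31 days, 35 remaining
December 2019: 31 days, 4 remaining
November 2019 has 30 days, need 4
Result: 2019-11-26

2019-11-26


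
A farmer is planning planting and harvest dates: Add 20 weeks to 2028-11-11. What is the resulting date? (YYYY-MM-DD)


Start: 2028-11-11
Weeks to add: 20
Convert to days: 20 x 7 = 140 days
Add 140 days to 2028-11-11
Result: 2029-03-31

2029-03-31


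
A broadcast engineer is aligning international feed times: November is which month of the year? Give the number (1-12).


Calendar month order:
10. October
11. November <--
12. December
November is month number 11

11


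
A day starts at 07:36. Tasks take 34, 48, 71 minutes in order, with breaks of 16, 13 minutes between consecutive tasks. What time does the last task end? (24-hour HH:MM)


Start: 07:36 = 456 min from midnight
  after task 1 (34 min): 08:10
  after break (16 min): 08:26
  after task 2 (48 min): 09:14
  after break (13 min): 09:27
  after task 3 (71 min): 10:38
Total elapsed: 182 minutes
End time: 10:38

10:38


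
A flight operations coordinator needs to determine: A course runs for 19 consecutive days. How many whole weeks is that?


Total days: 19
Days per week: 7
Division: 19 / 7 = 2 remainder 5
Complete weeks: 2
Remaining days: 5

2


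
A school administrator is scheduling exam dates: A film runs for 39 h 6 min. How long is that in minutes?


Hours: 39
Minutes: 6
Convert hours to minutes: 39 x 60 = 2340
Add remaining minutes: 2340 + 6 = 2346

2346


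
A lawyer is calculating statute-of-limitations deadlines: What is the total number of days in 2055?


Year: 2055
Check leap year rules:
Divisible by 4? No
2055 is not a leap year
Days: 365

365


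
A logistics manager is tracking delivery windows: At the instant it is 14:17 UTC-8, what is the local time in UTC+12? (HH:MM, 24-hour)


Local time: 14:17 at UTC-8 (offset -8h)
Target zone: UTC+12 (offset 12h)
Difference: 12 - (-8) = 20 hours
Calculation: 14 + (20) = 34
Wraparound: (34) mod 24 = 10
Result: 10:17

10:17


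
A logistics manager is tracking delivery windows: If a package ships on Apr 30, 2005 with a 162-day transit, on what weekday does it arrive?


Start: 2005-04-30 (Saturday)
Step 1 - find target date: add 162 days
  2005-04-30 + 162 days = 2005-10-09
Step 2 - day of week:
  162 mod 7 = 1
  Saturday + 1 days -> Sunday
Result: Sunday (2005-10-09)

Sunday


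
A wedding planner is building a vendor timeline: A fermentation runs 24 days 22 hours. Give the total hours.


Days: 24
Extra hours: 22
Hours per day: 24
Days to hours: 24 x 24 = 576
Total: 576 + 22 = 598

598


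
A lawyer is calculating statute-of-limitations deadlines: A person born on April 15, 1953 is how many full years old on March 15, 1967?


Birth: 1953-04-15
Reference: 1967-03-15
Year difference: 1967 - 1953 = 14
Has birthday (04-15) occurred by 03-15? No
Birthday not yet reached this year -> subtract 1
Age in full years: 13

13


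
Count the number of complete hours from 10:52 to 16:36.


Start: 10:52
End: 16:36
Hour difference: 16 - 10 = 6 hours
Minute difference: 36 - 52 = -16 minutes
Total minutes: 344
Complete hours: 344 / 60 = 5 (remainder 44)

5


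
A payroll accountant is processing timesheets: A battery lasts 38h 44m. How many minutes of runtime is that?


Hours: 38
Extra minutes: 44
Minutes per hour: 60
Hours to minutes: 38 x 60 = 2280
Total: 2280 + 44 = 2324

2324


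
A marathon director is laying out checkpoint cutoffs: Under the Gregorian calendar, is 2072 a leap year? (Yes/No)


Year: 2072
Divisible by 4? 2072 / 4 = 518.0 -> Yes
Divisible by 100? 2072 / 100 = 20.72 -> No
Divisible by 4 but not 100, so it IS a leap year

Yes


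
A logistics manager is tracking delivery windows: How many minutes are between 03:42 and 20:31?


Start time: 03:42 = 222 minutes from midnight
End time: 20:31 = 1231 minutes from midnight
Difference: 1231 - 222 = 1009 minutes
That is 16 hours and 49 minutes

1009


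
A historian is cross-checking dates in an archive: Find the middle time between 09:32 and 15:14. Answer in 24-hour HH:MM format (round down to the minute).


Start time: 09:32 = 572 minutes from midnight
End time: 15:14 = 914 minutes from midnight
Sum: 572 + 914 = 1486
Midpoint: 1486 / 2 = 743 minutes
Convert: 743 / 60 = 12 hours, 23 minutes
Result: 12:23

12:23


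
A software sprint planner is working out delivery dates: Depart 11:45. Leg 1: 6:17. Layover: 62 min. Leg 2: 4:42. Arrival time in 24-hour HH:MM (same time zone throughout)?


Depart: 11:45
Leg 1: +377 min -> 18:02
Layover: +62 min -> 19:04
Leg 2: +282 min -> 23:46
Total travel: 721 minutes = 12h 1m
Arrival: 23:46

23:46


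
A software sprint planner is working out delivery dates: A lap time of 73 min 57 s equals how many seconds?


Minutes: 73
Seconds: 57
Convert minutes to seconds: 73 x 60 = 4380
Add remaining seconds: 4380 + 57 = 4437

4437


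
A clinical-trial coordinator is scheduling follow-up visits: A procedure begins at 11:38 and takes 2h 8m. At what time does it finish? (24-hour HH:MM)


Start time: 11:38
Adding: 2 hours 8 minutes
Minutes: 38 + 8 = 46
Hours: 11 + 2 + 0 = 13
Result: 13:46

13:46


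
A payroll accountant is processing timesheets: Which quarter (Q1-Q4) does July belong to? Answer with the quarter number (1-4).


Month: July (month 7)
Q1: January-March (months 1-3)
Q2: April-June (months 4-6)
Q3: July-September (months 7-9)
Q4: October-December (months 10-12)
Month 7 falls in Q3

3


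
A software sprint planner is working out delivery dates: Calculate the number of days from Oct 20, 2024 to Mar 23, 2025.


Start date: 2024-10-20
End date: 2025-03-23
Oct 2024: +12 days
Nov 2024: +30 days
Dec 2024: +31 days
... (3 more months)
Total: 154 days

154


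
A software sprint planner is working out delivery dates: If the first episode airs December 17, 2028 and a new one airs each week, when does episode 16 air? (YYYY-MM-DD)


First occurrence: 2028-12-17 (occurrence 1)
Each occurrence is 7 days after the previous.
Occurrence 16 is 15 weeks after the first.
15 weeks = 105 days
2028-12-17 + 105 days = 2029-04-01

2029-04-01


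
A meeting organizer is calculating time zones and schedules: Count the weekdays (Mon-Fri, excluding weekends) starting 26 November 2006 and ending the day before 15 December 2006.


Start: 2006-11-26 (Sunday)
End (exclusive): 2006-12-15 (Friday)
Total calendar days: 19
Full weeks: 19 // 7 = 2 -> 10 weekdays
Remaining 5 days starting on Sunday:
  Sun(-), Mon(w), Tue(w), Wed(w), Thu(w) -> 4 weekdays
Total business days: 10 + 4 = 14

14


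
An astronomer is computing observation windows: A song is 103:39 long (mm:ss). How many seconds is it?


Minutes: 103
Extra seconds: 39
Seconds per minute: 60
Minutes to seconds: 103 x 60 = 6180
Total: 6180 + 39 = 6219

6219


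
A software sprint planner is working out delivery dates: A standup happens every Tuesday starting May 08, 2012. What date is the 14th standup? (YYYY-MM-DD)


First occurrence: 2012-05-08 (occurrence 1)
Each occurrence is 7 days after the previous.
Occurrence 14 is 13 weeks after the first.
13 weeks = 91 days
2012-05-08 + 91 days = 2012-08-07

2012-08-07


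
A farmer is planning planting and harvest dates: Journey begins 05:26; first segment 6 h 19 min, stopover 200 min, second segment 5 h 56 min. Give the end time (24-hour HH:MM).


Depart: 05:26
Leg 1: +379 min -> 11:45
Layover: +200 min -> 15:05
Leg 2: +356 min -> 21:01
Total travel: 935 minutes = 15h 35m
Arrival: 21:01

21:01


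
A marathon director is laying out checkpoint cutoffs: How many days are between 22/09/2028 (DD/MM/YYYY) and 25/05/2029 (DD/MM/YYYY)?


Start date: 2028-09-22
End date: 2029-05-25
Sep 2028: +9 days
Oct 2028: +31 days
Nov 2028: +30 days
... (6 more months)
Total: 245 days

245


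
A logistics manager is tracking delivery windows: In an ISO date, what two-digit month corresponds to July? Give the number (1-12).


Calendar month order:
6. June
7. July <--
8. August
July is month number 7

7


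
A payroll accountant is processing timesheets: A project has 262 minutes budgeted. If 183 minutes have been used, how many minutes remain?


Total budget: 262 minutes
Time used: 183 minutes
Remaining: 262 - 183 = 79 minutes
Percent used: 69.8%
Percent remaining: 30.2%

79


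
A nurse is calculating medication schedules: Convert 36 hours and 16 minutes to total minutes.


Hours: 36
Minutes: 16
Convert hours to minutes: 36 x 60 = 2160
Add remaining minutes: 2160 + 16 = 2176

2176


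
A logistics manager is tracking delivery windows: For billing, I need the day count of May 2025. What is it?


Month: May
Year: 2025
May is a 31-day month
Total: 31 days

31


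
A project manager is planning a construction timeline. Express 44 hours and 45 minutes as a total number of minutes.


Hours: 44
Extra minutes: 45
Minutes per hour: 60
Hours to minutes: 44 x 60 = 2640
Total: 2640 + 45 = 2685

2685


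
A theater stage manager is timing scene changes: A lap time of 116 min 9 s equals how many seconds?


Minutes: 116
Seconds: 9
Convert minutes to seconds: 116 x 60 = 6960
Add remaining seconds: 6960 + 9 = 6969

6969


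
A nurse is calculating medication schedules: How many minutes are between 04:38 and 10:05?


Start time: 04:38 = 278 minutes from midnight
End time: 10:05 = 605 minutes from midnight
Difference: 605 - 278 = 327 minutes
That is 5 hours and 27 minutes

327


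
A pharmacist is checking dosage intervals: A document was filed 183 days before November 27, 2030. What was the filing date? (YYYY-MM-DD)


Start: 2030-11-27
Subtracting 183 days
Days already passed in November: 27
After going back through November: 156 more days to subtract
October 2030: 31 days, 125 remaining
September 2030: 30 days, 95 remaining
August 2030: 31 days, 64 remaining
July 2030: 31 days, 33 remaining
Result: 2030-05-28

2030-05-28


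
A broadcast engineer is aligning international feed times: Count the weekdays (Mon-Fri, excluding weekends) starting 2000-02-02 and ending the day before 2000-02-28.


Start: 2000-02-02 (Wednesday)
End (exclusive): 2000-02-28 (Monday)
Total calendar days: 26
Full weeks: 26 // 7 = 3 -> 15 weekdays
Remaining 5 days starting on Wednesday:
  Wed(w), Thu(w), Fri(w), Sat(-), Sun(-) -> 3 weekdays
Total business days: 15 + 3 = 18

18


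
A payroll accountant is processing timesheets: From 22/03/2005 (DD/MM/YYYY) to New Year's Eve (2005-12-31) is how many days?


Start: March 22, 2005
End: December 31, 2005
Days left in March: 9
April: 30
May: 31
June: 30
July: 31
... plus remaining months
Sum of remaining months: 275
Total: 9 + 275 = 284

284


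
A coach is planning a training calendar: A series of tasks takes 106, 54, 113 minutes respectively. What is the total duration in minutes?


Durations: 106, 54, 113
Running sum: 106
+ 54 = 160
+ 113 = 273
Total duration: 273 minutes
That is 4 hours and 33 minutes

273


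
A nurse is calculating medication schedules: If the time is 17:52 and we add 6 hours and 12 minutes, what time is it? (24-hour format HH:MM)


Start time: 17:52
Adding: 6 hours 12 minutes
Minutes: 52 + 12 = 64
Minute overflow: 64 >= 60, so carry 1 hour, minutes = 4
Hours: 17 + 6 + 1 = 24
Hour wraparound: 24 mod 24 = 0
Result: 00:04

00:04


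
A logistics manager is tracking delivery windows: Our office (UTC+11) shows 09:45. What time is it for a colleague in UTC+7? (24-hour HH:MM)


Local time: 09:45 at UTC+11 (offset 11h)
Target zone: UTC+7 (offset 7h)
Difference: 7 - (11) = -4 hours
Calculation: 9 + (-4) = 5
Result: 05:45

05:45


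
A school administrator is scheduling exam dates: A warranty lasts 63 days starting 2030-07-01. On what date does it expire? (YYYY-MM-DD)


Start: 2030-07-01
Adding 63 days
Days remaining in July: 30
After July: 33 days still to add
August 2030: 31 days, 2 remaining
September 2030 has 30 days, need 2
Result: 2030-09-02

2030-09-02


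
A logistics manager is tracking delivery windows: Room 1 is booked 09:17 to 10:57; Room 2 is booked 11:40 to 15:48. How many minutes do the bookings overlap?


Interval A: [557, 657] minutes from midnight
Interval B: [700, 948] minutes from midnight
Overlap start = max(557, 700) = 700
Overlap end = min(657, 948) = 657
End <= start, so the intervals do not overlap: 0 minutes

0


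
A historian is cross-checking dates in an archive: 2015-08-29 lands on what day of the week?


Date: 2015-08-29
January 1, 2015 is a Thursday
Day of year: 241
Offset from Jan 1: 240 days
240 mod 7 = 2
Result: Saturday

Saturday


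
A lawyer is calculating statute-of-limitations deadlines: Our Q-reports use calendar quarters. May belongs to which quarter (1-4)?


Month: May (month 5)
Q1: January-March (months 1-3)
Q2: April-June (months 4-6)
Q3: July-September (months 7-9)
Q4: October-December (months 10-12)
Month 5 falls in Q2

2


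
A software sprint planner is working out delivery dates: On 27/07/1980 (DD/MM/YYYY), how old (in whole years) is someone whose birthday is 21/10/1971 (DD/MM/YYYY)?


Birth: 1971-10-21
Reference: 1980-07-27
Year difference: 1980 - 1971 = 9
Has birthday (10-21) occurred by 07-27? No
Birthday not yet reached this year -> subtract 1
Age in full years: 8

8


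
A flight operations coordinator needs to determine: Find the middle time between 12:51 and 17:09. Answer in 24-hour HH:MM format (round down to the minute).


Start time: 12:51 = 771 minutes from midnight
End time: 17:09 = 1029 minutes from midnight
Sum: 771 + 1029 = 1800
Midpoint: 1800 / 2 = 900 minutes
Convert: 900 / 60 = 15 hours, 0 minutes
Result: 15:00

15:00


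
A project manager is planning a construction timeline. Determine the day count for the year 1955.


Year: 1955
Check leap year rules:
Divisible by 4? No
1955 is not a leap year
Days: 365

365


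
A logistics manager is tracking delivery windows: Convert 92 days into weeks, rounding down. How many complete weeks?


Total days: 92
Days per week: 7
Division: 92 / 7 = 13 remainder 1
Complete weeks: 13
Remaining days: 1

13


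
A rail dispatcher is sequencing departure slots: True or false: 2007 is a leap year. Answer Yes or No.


Year: 2007
Divisible by 4? 2007 / 4 = 501.75 -> No
Not divisible by 4, so NOT a leap year

No


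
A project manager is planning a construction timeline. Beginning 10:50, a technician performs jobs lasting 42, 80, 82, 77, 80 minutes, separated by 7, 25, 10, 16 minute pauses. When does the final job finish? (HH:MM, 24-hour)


Start: 10:50 = 650 min from midnight
  after task 1 (42 min): 11:32
  after break (7 min): 11:39
  after task 2 (80 min): 12:59
  after break (25 min): 13:24
  after task 3 (82 min): 14:46
  after break (10 min): 14:56
  after task 4 (77 min): 16:13
  after break (16 min): 16:29
  after task 5 (80 min): 17:49
Total elapsed: 419 minutes
End time: 17:49

17:49


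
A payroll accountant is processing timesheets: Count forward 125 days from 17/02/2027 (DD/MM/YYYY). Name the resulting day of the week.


Start: 2027-02-17 (Wednesday)
Step 1 - find target date: add 125 days
  2027-02-17 + 125 days = 2027-06-22
Step 2 - day of week:
  125 mod 7 = 6
  Wednesday + 6 days -> Tuesday
Result: Tuesday (2027-06-22)

Tuesday


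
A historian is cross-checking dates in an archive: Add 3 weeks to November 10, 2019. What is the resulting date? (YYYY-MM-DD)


Start: 2019-11-10
Weeks to add: 3
Convert to days: 3 x 7 = 21 days
Add 21 days to 2019-11-10
Result: 2019-12-01

2019-12-01


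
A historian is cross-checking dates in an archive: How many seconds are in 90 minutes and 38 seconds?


Minutes: 90
Extra seconds: 38
Seconds per minute: 60
Minutes to seconds: 90 x 60 = 5400
Total: 5400 + 38 = 5438

5438


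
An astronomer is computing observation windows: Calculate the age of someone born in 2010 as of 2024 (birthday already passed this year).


Birth year: 2010
Current year: 2024
Age = current year - birth year
Age = 2024 - 2010 = 14

14


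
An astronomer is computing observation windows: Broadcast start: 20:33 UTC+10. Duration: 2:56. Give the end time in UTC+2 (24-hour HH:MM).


Start: 20:33 in UTC+10
Step 1 - add duration:
  minutes: 33 + 56 = 89 (carry 1h)
  hours: 20 + 2 + 1 = 23
  end in UTC+10: 23:29
Step 2 - convert UTC+10 -> UTC+2:
  offset difference: 2 - (10) = -8 hours
  23 + (-8) = 15 -> mod 24 = 15
Result: 15:29 in UTC+2

15:29


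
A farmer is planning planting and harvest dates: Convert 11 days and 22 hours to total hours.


Days: 11
Extra hours: 22
Hours per day: 24
Days to hours: 11 x 24 = 264
Total: 264 + 22 = 286

286


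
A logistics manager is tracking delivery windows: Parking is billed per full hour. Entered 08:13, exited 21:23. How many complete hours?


Start: 08:13
End: 21:23
Hour difference: 21 - 8 = 13 hours
Minute difference: 23 - 13 = 10 minutes
Total minutes: 790
Complete hours: 790 / 60 = 13 (remainder 10)

13


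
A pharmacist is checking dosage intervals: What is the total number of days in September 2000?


Month: September
Year: 2000
September is a 30-day month
Total: 30 days

30


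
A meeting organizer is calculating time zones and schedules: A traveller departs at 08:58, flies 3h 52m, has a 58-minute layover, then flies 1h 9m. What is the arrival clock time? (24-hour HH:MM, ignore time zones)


Depart: 08:58
Leg 1: +232 min -> 12:50
Layover: +58 min -> 13:48
Leg 2: +69 min -> 14:57
Total travel: 359 minutes = 5h 59m
Arrival: 14:57

14:57


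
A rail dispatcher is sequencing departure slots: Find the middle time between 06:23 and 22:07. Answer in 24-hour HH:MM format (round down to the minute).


Start time: 06:23 = 383 minutes from midnight
End time: 22:07 = 1327 minutes from midnight
Sum: 383 + 1327 = 1710
Midpoint: 1710 / 2 = 855 minutes
Convert: 855 / 60 = 14 hours, 15 minutes
Result: 14:15

14:15


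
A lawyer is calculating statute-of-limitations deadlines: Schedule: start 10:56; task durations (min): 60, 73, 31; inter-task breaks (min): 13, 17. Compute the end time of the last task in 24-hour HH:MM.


Start: 10:56 = 656 min from midnight
  after task 1 (60 min): 11:56
  after break (13 min): 12:09
  after task 2 (73 min): 13:22
  after break (17 min): 13:39
  after task 3 (31 min): 14:10
Total elapsed: 194 minutes
End time: 14:10

14:10


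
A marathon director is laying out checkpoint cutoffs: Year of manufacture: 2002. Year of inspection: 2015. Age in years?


Birth year: 2002
Current year: 2015
Age = current year - birth year
Age = 2015 - 2002 = 13

13


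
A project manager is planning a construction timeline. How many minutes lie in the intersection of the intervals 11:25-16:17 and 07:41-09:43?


Interval A: [685, 977] minutes from midnight
Interval B: [461, 583] minutes from midnight
Overlap start = max(685, 461) = 685
Overlap end = min(977, 583) = 583
End <= start, so the intervals do not overlap: 0 minutes

0


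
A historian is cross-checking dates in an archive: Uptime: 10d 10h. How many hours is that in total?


Days: 10
Extra hours: 10
Hours per day: 24
Days to hours: 10 x 24 = 240
Total: 240 + 10 = 250

250


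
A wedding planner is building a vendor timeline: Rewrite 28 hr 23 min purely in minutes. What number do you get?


Hours: 28
Extra minutes: 23
Minutes per hour: 60
Hours to minutes: 28 x 60 = 1680
Total: 1680 + 23 = 1703

1703


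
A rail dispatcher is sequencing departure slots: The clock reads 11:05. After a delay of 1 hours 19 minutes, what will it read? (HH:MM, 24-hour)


Start time: 11:05
Adding: 1 hours 19 minutes
Minutes: 5 + 19 = 24
Hours: 11 + 1 + 0 = 12
Result: 12:24

12:24


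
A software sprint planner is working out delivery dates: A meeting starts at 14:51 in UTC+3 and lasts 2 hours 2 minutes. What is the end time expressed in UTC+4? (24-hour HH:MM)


Start: 14:51 in UTC+3
Step 1 - add duration:
  minutes: 51 + 2 = 53
  hours: 14 + 2 + 0 = 16
  end in UTC+3: 16:53
Step 2 - convert UTC+3 -> UTC+4:
  offset difference: 4 - (3) = 1 hours
  16 + (1) = 17 -> mod 24 = 17
Result: 17:53 in UTC+4

17:53


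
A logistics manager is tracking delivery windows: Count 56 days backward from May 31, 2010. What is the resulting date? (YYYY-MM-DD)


Start: 2010-05-31
Subtracting 56 days
Days already passed in May: 31
After going back through May: 25 more days to subtract
April 2010 has 30 days, need 25
Result: 2010-04-05

2010-04-05


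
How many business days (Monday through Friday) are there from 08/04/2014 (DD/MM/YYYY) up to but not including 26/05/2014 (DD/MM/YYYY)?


Start: 2014-04-08 (Tuesday)
End (exclusive): 2014-05-26 (Monday)
Total calendar days: 48
Full weeks: 48 // 7 = 6 -> 30 weekdays
Remaining 6 days starting on Tuesday:
  Tue(w), Wed(w), Thu(w), Fri(w), Sat(-), Sun(-) -> 4 weekdays
Total business days: 30 + 4 = 34

34


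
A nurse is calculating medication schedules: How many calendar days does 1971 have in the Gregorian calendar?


Year: 1971
Check leap year rules:
Divisible by 4? No
1971 is not a leap year
Days: 365

365


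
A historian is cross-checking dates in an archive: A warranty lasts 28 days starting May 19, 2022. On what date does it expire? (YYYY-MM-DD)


Start: 2022-05-19
Adding 28 days
Days remaining in May: 12
After May: 16 days still to add
June 2022 has 30 days, need 16
Result: 2022-06-16

2022-06-16


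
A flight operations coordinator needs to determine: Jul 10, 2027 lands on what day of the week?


Date: 2027-07-10
January 1, 2027 is a Friday
Day of year: 191
Offset from Jan 1: 190 days
190 mod 7 = 1
Result: Saturday

Saturday


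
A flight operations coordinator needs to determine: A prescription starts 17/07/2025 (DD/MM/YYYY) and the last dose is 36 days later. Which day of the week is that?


Start: 2025-07-17 (Thursday)
Step 1 - find target date: add 36 days
  2025-07-17 + 36 days = 2025-08-22
Step 2 - day of week:
  36 mod 7 = 1
  Thursday + 1 days -> Friday
Result: Friday (2025-08-22)

Friday


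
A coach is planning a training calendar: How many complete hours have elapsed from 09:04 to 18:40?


Start: 09:04
End: 18:40
Hour difference: 18 - 9 = 9 hours
Minute difference: 40 - 4 = 36 minutes
Total minutes: 576
Complete hours: 576 / 60 = 9 (remainder 36)

9


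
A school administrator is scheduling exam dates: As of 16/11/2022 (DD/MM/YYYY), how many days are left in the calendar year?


Start: November 16, 2022
End: December 31, 2022
Days left in November: 14
December: 31
Sum of remaining months: 31
Total: 14 + 31 = 45

45


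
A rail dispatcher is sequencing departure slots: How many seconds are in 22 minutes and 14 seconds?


Minutes: 22
Seconds: 14
Convert minutes to seconds: 22 x 60 = 1320
Add remaining seconds: 1320 + 14 = 1334

1334


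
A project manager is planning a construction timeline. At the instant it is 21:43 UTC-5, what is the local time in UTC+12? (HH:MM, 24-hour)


Local time: 21:43 at UTC-5 (offset -5h)
Target zone: UTC+12 (offset 12h)
Difference: 12 - (-5) = 17 hours
Calculation: 21 + (17) = 38
Wraparound: (38) mod 24 = 14
Result: 14:43

14:43


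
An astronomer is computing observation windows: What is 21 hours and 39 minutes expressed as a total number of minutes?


Hours: 21
Minutes: 39
Convert hours to minutes: 21 x 60 = 1260
Add remaining minutes: 1260 + 39 = 1299

1299


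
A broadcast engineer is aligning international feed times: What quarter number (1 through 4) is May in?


Month: May (month 5)
Q1: January-March (months 1-3)
Q2: April-June (months 4-6)
Q3: July-September (months 7-9)
Q4: October-December (months 10-12)
Month 5 falls in Q2

2


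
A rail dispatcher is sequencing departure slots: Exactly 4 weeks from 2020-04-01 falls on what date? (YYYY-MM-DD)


Start: 2020-04-01
Weeks to add: 4
Convert to days: 4 x 7 = 28 days
Add 28 days to 2020-04-01
Result: 2020-04-29

2020-04-29


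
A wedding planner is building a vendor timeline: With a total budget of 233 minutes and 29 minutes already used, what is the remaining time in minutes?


Total budget: 233 minutes
Time used: 29 minutes
Remaining: 233 - 29 = 204 minutes
Percent used: 12.4%
Percent remaining: 87.6%

204


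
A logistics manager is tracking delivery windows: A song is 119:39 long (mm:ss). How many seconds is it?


Minutes: 119
Extra seconds: 39
Seconds per minute: 60
Minutes to seconds: 119 x 60 = 7140
Total: 7140 + 39 = 7179

7179


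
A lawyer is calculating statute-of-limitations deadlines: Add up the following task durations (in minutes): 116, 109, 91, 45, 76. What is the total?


Durations: 116, 109, 91, 45, 76
Running sum: 116
+ 109 = 225
+ 91 = 316
+ 45 = 361
+ 76 = 437
Total duration: 437 minutes
That is 7 hours and 17 minutes

437


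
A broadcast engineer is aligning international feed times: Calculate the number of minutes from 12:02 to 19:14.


Start time: 12:02 = 722 minutes from midnight
End time: 19:14 = 1154 minutes from midnight
Difference: 1154 - 722 = 432 minutes
That is 7 hours and 12 minutes

432


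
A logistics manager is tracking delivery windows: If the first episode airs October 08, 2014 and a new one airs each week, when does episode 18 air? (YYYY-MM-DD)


First occurrence: 2014-10-08 (occurrence 1)
Each occurrence is 7 days after the previous.
Occurrence 18 is 17 weeks after the first.
17 weeks = 119 days
2014-10-08 + 119 days = 2015-02-04

2015-02-04


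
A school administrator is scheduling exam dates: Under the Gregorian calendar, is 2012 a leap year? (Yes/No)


Year: 2012
Divisible by 4? 2012 / 4 = 503.0 -> Yes
Divisible by 100? 2012 / 100 = 20.12 -> No
Divisible by 4 but not 100, so it IS a leap year

Yes


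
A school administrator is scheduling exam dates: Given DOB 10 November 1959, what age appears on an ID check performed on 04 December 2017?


Birth: 1959-11-10
Reference: 2017-12-04
Year difference: 2017 - 1959 = 58
Has birthday (11-10) occurred by 12-04? Yes
Age in full years: 58

58


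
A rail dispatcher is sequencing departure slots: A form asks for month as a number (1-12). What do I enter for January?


Calendar month order:
1. January <--
2. February
January is month number 1

1


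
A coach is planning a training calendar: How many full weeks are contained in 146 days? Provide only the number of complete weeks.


Total days: 146
Days per week: 7
Division: 146 / 7 = 20 remainder 6
Complete weeks: 20
Remaining days: 6

20


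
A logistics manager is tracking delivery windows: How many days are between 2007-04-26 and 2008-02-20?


Start date: 2007-04-26
End date: 2008-02-20
Apr 2007: +5 days
May 2007: +31 days
Jun 2007: +30 days
... (8 more months)
Total: 300 days

300


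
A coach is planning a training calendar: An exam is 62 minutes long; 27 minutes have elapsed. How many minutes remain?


Total budget: 62 minutes
Time used: 27 minutes
Remaining: 62 - 27 = 35 minutes
Percent used: 43.5%
Percent remaining: 56.5%

35


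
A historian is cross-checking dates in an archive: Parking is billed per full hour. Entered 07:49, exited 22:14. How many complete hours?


Start: 07:49
End: 22:14
Hour difference: 22 - 7 = 15 hours
Minute difference: 14 - 49 = -35 minutes
Total minutes: 865
Complete hours: 865 / 60 = 14 (remainder 25)

14


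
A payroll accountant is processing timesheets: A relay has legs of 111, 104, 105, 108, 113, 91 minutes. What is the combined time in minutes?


Durations: 111, 104, 105, 108, 113, 91
Running sum: 111
+ 104 = 215
+ 105 = 320
+ 108 = 428
+ 113 = 541
+ 91 = 632
Total duration: 632 minutes
That is 10 hours and 32 minutes

632


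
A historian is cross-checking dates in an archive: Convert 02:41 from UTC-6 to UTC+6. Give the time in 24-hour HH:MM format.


Local time: 02:41 at UTC-6 (offset -6h)
Target zone: UTC+6 (offset 6h)
Difference: 6 - (-6) = 12 hours
Calculation: 2 + (12) = 14
Result: 14:41

14:41


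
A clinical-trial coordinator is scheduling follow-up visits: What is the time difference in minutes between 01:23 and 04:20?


Start time: 01:23 = 83 minutes from midnight
End time: 04:20 = 260 minutes from midnight
Difference: 260 - 83 = 177 minutes
That is 2 hours and 57 minutes

177


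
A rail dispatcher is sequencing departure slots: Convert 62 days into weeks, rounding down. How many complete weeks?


Total days: 62
Days per week: 7
Division: 62 / 7 = 8 remainder 6
Complete weeks: 8
Remaining days: 6

8


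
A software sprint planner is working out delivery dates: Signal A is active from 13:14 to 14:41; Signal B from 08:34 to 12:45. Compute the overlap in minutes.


Interval A: [794, 881] minutes from midnight
Interval B: [514, 765] minutes from midnight
Overlap start = max(794, 514) = 794
Overlap end = min(881, 765) = 765
End <= start, so the intervals do not overlap: 0 minutes

0
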